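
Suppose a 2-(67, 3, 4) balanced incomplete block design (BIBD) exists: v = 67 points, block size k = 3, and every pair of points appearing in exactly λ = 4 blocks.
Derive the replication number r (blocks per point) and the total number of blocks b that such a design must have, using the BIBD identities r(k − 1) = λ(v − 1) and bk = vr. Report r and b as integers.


Any 2-(v, k, λ) BIBD satisfies two necessary conditions:
  (i)  Each point sits in r blocks, and counting incidences through any fixed point gives r(k − 1) = λ(v − 1), so r = λ(v − 1)/(k − 1).
  (ii) Total incidences bk = vr, so b = vr/k.
Step 1: r = λ(v − 1)/(k − 1) = 4·(67 − 1)/(3 − 1) = 4·66/2 = 264/2 = 132.
Step 2: b = vr/k = 67·132/3 = 8844/3 = 2948.
Check integrality: r = 132 ∈ Z ✓, b = 2948 ∈ Z ✓.
(These identities are necessary conditions: they determine r and b for any design with these parameters, but do not by themselves prove that one exists.)

r = 132, b = 2948.


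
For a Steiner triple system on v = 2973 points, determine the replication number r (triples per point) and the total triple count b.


An STS(v) is a 2-(v, 3, 1) BIBD: block size k = 3, λ = 1.
Replication: r(k − 1) = λ(v − 1) ⇒ r·2 = 2973 − 1 = 2972 ⇒ r = 1486.
Block count: b = v(v − 1)/6 = 2973·2972/6 = 8835756/6 = 1472626.
(Check via bk = vr: 1472626·3 = 4417878 = 2973·1486 = 4417878 ✓.)

r = 1486, b = 1472626.


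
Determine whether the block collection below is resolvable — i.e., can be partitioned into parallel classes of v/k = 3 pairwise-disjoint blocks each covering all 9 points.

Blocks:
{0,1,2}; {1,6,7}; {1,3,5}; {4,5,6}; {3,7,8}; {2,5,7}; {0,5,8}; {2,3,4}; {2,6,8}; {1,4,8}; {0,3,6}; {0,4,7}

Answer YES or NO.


v = 9, block size k = 3, number of blocks = 12.
For resolvability, blocks must partition into parallel classes of size v/k = 3.
Total blocks must therefore be a multiple of 3: 12 = 3·4 + 0 ⇒ divisible ✓.
Greedy packing gives 4 candidate class(es). Each should be a full parallel class (size 3, covers all 9 points).
  Class 1 (3 blocks): {0,1,2}; {4,5,6}; {3,7,8}. Points covered: [0, 1, 2, 3, 4, 5, 6, 7, 8].
  Class 2 (3 blocks): {1,6,7}; {0,5,8}; {2,3,4}. Points covered: [0, 1, 2, 3, 4, 5, 6, 7, 8].
  Class 3 (3 blocks): {1,3,5}; {2,6,8}; {0,4,7}. Points covered: [0, 1, 2, 3, 4, 5, 6, 7, 8].
  Class 4 (3 blocks): {2,5,7}; {1,4,8}; {0,3,6}. Points covered: [0, 1, 2, 3, 4, 5, 6, 7, 8].
All classes full (size 3)? YES. All classes cover every point? YES.
Resolvable? YES.

YES


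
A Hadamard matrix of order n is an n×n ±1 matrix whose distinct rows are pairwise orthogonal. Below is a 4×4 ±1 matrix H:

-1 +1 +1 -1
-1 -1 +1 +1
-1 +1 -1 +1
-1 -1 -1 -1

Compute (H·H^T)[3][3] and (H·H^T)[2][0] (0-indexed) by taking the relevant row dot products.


Row 0 of H: [-1, 1, 1, -1].
Row 2 of H: [-1, 1, -1, 1].
Row 3 of H: [-1, -1, -1, -1].
(H·H^T)[3][3] = Σ_j H[3][j]·H[3][j] = (-1)² + (-1)² + (-1)² + (-1)² = 1 + 1 + 1 + 1 = 4.
(H·H^T)[2][0] = Σ_j H[2][j]·H[0][j] = (-1)·(-1) + (1)·(1) + (-1)·(1) + (1)·(-1) = 1 + 1 + -1 + -1 = 0.
So rows 2 and 0 are orthogonal; the diagonal entry equals n = 4.

(3,3) entry = 4; (2,0) entry = 0.


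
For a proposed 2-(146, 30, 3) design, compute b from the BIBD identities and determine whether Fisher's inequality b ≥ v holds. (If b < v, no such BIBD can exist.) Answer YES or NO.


b = λv(v − 1)/(k(k − 1)) = 3·146·145/(30·29) = 63510/870 = 73.
Compare with v = 146: b < v, so Fisher's inequality fails.

NO


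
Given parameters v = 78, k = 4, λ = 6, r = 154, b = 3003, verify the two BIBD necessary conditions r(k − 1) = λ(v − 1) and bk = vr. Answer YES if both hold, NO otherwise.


Condition (i): r(k − 1) = 154·3 = 462; λ(v − 1) = 6·77 = 462. Match? YES.
Condition (ii): bk = 3003·4 = 12012; vr = 78·154 = 12012. Match? YES.
Both conditions hold? YES.

YES


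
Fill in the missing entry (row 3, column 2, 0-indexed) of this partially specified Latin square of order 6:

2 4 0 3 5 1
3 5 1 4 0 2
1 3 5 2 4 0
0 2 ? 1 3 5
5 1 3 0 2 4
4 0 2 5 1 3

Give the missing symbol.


Row 3 contains symbols [0, 1, 2, 3, 5] — missing [4].
Column 2 contains symbols [0, 1, 2, 3, 5] — missing [4].
The missing symbol must appear in both missing sets; intersection = [4].
Therefore the hidden value is 4.

Missing value = 4.


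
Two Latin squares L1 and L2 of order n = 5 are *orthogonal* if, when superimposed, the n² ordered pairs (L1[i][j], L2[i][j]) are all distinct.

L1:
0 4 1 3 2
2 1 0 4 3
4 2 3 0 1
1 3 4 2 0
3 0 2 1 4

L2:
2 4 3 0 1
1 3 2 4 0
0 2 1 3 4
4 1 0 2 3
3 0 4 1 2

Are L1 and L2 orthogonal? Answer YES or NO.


Form the n² = 25 superimposed pairs (L1[i][j], L2[i][j]), row by row (rows and columns indexed from 0):
row 0: (0,2) (4,4) (1,3) (3,0) (2,1)
row 1: (2,1) (1,3) (0,2) (4,4) (3,0)
row 2: (4,0) (2,2) (3,1) (0,3) (1,4)
row 3: (1,4) (3,1) (4,0) (2,2) (0,3)
row 4: (3,3) (0,0) (2,4) (1,1) (4,2)
Orthogonality requires all 25 pairs distinct.
But the pair (2,1) repeats: cell (0,4) has L1 = 2, L2 = 1, and cell (1,0) has L1 = 2, L2 = 1.
A repeated pair means some other pair never occurs (only 15 distinct pairs out of 25), so the squares are not orthogonal.
Conclusion: NO.

NO


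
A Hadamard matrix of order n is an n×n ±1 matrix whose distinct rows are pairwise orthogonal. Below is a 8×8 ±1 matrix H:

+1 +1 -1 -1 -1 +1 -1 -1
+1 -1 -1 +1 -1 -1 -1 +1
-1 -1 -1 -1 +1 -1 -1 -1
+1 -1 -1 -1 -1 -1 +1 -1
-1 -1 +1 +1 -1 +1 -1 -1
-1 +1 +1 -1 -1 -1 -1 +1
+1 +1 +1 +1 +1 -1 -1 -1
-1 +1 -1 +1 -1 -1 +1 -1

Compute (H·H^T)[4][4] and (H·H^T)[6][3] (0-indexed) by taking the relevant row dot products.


Row 3 of H: [1, -1, -1, -1, -1, -1, 1, -1].
Row 4 of H: [-1, -1, 1, 1, -1, 1, -1, -1].
Row 6 of H: [1, 1, 1, 1, 1, -1, -1, -1].
(H·H^T)[4][4] = Σ_j H[4][j]·H[4][j] = (-1)² + (-1)² + (1)² + (1)² + (-1)² + (1)² + (-1)² + (-1)² = 1 + 1 + 1 + 1 + 1 + 1 + 1 + 1 = 8.
(H·H^T)[6][3] = Σ_j H[6][j]·H[3][j] = (1)·(1) + (1)·(-1) + (1)·(-1) + (1)·(-1) + (1)·(-1) + (-1)·(-1) + (-1)·(1) + (-1)·(-1) = 1 + -1 + -1 + -1 + -1 + 1 + -1 + 1 = -2.
Rows 6 and 3 are not orthogonal (dot product = -2 ≠ 0), so H is not a Hadamard matrix.

(4,4) entry = 8; (6,3) entry = -2.


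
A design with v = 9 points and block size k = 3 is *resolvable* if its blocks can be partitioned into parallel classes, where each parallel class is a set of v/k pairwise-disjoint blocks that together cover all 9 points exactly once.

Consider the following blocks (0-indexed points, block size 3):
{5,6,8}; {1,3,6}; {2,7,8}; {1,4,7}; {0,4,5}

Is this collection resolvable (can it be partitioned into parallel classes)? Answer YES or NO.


v = 9, block size k = 3, number of blocks = 5.
For resolvability, blocks must partition into parallel classes of size v/k = 3.
Total blocks must therefore be a multiple of 3: 5 = 3·1 + 2 ⇒ not divisible ✗.
Resolvable? NO.

NO


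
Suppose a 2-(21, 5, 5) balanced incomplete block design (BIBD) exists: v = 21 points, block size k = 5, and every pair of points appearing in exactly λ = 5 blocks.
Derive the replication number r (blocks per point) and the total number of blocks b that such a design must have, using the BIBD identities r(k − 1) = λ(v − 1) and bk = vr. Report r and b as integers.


Any 2-(v, k, λ) BIBD satisfies two necessary conditions:
  (i)  Each point sits in r blocks, and counting incidences through any fixed point gives r(k − 1) = λ(v − 1), so r = λ(v − 1)/(k − 1).
  (ii) Total incidences bk = vr, so b = vr/k.
Step 1: r = λ(v − 1)/(k − 1) = 5·(21 − 1)/(5 − 1) = 5·20/4 = 100/4 = 25.
Step 2: b = vr/k = 21·25/5 = 525/5 = 105.
Check integrality: r = 25 ∈ Z ✓, b = 105 ∈ Z ✓.
(These identities are necessary conditions: they determine r and b for any design with these parameters, but do not by themselves prove that one exists.)

r = 25, b = 105.


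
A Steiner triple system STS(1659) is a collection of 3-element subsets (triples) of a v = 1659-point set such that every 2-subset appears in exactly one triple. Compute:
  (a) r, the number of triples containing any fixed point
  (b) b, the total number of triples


An STS(v) is a 2-(v, 3, 1) BIBD: block size k = 3, λ = 1.
Replication: r(k − 1) = λ(v − 1) ⇒ r·2 = 1659 − 1 = 1658 ⇒ r = 829.
Block count: b = v(v − 1)/6 = 1659·1658/6 = 2750622/6 = 458437.
(Check via bk = vr: 458437·3 = 1375311 = 1659·829 = 1375311 ✓.)

r = 829, b = 458437.


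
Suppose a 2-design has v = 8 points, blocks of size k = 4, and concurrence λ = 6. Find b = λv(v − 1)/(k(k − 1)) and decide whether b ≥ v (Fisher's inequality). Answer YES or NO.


b = λv(v − 1)/(k(k − 1)) = 6·8·7/(4·3) = 336/12 = 28.
Compare with v = 8: b ≥ v, so Fisher's inequality holds.

YES


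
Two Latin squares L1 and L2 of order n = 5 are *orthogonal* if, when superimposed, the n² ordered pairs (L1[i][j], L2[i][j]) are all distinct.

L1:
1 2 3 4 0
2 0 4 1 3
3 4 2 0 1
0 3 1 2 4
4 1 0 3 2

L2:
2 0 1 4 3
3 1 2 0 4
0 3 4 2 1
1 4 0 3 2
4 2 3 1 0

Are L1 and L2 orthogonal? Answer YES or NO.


Form the n² = 25 superimposed pairs (L1[i][j], L2[i][j]), row by row (rows and columns indexed from 0):
row 0: (1,2) (2,0) (3,1) (4,4) (0,3)
row 1: (2,3) (0,1) (4,2) (1,0) (3,4)
row 2: (3,0) (4,3) (2,4) (0,2) (1,1)
row 3: (0,1) (3,4) (1,0) (2,3) (4,2)
row 4: (4,4) (1,2) (0,3) (3,1) (2,0)
Orthogonality requires all 25 pairs distinct.
But the pair (0,1) repeats: cell (1,1) has L1 = 0, L2 = 1, and cell (3,0) has L1 = 0, L2 = 1.
A repeated pair means some other pair never occurs (only 15 distinct pairs out of 25), so the squares are not orthogonal.
Conclusion: NO.

NO


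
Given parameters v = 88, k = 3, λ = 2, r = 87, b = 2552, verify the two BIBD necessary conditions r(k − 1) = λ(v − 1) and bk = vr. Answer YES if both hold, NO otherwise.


Condition (i): r(k − 1) = 87·2 = 174; λ(v − 1) = 2·87 = 174. Match? YES.
Condition (ii): bk = 2552·3 = 7656; vr = 88·87 = 7656. Match? YES.
Both conditions hold? YES.

YES


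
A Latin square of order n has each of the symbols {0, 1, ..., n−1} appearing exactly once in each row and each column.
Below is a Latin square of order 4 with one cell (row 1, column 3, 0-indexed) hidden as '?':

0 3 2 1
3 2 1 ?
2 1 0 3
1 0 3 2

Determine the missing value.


Row 1 contains symbols [1, 2, 3] — missing [0].
Column 3 contains symbols [1, 2, 3] — missing [0].
The missing symbol must appear in both missing sets; intersection = [0].
Therefore the hidden value is 0.

Missing value = 0.


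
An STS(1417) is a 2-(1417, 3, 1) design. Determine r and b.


An STS(v) is a 2-(v, 3, 1) BIBD: block size k = 3, λ = 1.
Replication: r(k − 1) = λ(v − 1) ⇒ r·2 = 1417 − 1 = 1416 ⇒ r = 708.
Block count: bk = vr ⇒ b·3 = 1417·708 = 1003236 ⇒ b = 334412.
(Check via b = v(v − 1)/6 = 1417·1416/6 = 2006472/6 = 334412.)

r = 708, b = 334412.


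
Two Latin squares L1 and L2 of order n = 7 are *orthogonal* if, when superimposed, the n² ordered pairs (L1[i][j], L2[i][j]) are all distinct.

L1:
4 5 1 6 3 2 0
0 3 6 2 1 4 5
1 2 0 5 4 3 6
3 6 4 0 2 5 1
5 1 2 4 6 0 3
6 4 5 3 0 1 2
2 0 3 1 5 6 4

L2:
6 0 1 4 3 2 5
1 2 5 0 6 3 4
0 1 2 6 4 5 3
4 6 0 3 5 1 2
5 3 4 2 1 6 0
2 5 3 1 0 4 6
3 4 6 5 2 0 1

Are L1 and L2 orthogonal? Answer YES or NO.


Form the n² = 49 superimposed pairs (L1[i][j], L2[i][j]), row by row (rows and columns indexed from 0):
row 0: (4,6) (5,0) (1,1) (6,4) (3,3) (2,2) (0,5)
row 1: (0,1) (3,2) (6,5) (2,0) (1,6) (4,3) (5,4)
row 2: (1,0) (2,1) (0,2) (5,6) (4,4) (3,5) (6,3)
row 3: (3,4) (6,6) (4,0) (0,3) (2,5) (5,1) (1,2)
row 4: (5,5) (1,3) (2,4) (4,2) (6,1) (0,6) (3,0)
row 5: (6,2) (4,5) (5,3) (3,1) (0,0) (1,4) (2,6)
row 6: (2,3) (0,4) (3,6) (1,5) (5,2) (6,0) (4,1)
Orthogonality requires all 49 pairs distinct.
Check by first coordinate: for each symbol s of L1, list the L2 entries in the n cells where L1 = s; they must all differ.
  L1 = 0: L2 entries (in reading order) 5, 1, 2, 3, 6, 0, 4 — all 7 distinct ✓
  L1 = 1: L2 entries (in reading order) 1, 6, 0, 2, 3, 4, 5 — all 7 distinct ✓
  L1 = 2: L2 entries (in reading order) 2, 0, 1, 5, 4, 6, 3 — all 7 distinct ✓
  L1 = 3: L2 entries (in reading order) 3, 2, 5, 4, 0, 1, 6 — all 7 distinct ✓
  L1 = 4: L2 entries (in reading order) 6, 3, 4, 0, 2, 5, 1 — all 7 distinct ✓
  L1 = 5: L2 entries (in reading order) 0, 4, 6, 1, 5, 3, 2 — all 7 distinct ✓
  L1 = 6: L2 entries (in reading order) 4, 5, 3, 6, 1, 2, 0 — all 7 distinct ✓
Every symbol of L1 meets every symbol of L2 exactly once, so all 49 pairs are distinct (49 of 49).
Conclusion: YES.

YES


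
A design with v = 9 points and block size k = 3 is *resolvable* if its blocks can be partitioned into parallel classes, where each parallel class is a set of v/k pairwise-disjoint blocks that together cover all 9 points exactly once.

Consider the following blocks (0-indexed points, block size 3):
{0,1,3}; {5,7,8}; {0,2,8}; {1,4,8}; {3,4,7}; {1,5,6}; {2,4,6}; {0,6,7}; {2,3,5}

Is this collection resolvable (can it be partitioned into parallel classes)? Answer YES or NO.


v = 9, block size k = 3, number of blocks = 9.
For resolvability, blocks must partition into parallel classes of size v/k = 3.
Total blocks must therefore be a multiple of 3: 9 = 3·3 + 0 ⇒ divisible ✓.
Greedy packing gives 3 candidate class(es). Each should be a full parallel class (size 3, covers all 9 points).
  Class 1 (3 blocks): {0,1,3}; {5,7,8}; {2,4,6}. Points covered: [0, 1, 2, 3, 4, 5, 6, 7, 8].
  Class 2 (3 blocks): {0,2,8}; {3,4,7}; {1,5,6}. Points covered: [0, 1, 2, 3, 4, 5, 6, 7, 8].
  Class 3 (3 blocks): {1,4,8}; {0,6,7}; {2,3,5}. Points covered: [0, 1, 2, 3, 4, 5, 6, 7, 8].
All classes full (size 3)? YES. All classes cover every point? YES.
Resolvable? YES.

YES


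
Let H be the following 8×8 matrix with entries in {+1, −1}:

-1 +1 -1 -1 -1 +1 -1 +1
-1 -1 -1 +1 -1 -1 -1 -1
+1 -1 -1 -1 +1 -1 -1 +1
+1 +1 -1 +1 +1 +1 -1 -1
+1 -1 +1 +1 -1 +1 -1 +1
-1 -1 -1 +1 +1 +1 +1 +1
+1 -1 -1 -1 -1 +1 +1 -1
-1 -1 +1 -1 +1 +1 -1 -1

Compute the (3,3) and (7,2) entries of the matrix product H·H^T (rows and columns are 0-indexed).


Row 2 of H: [1, -1, -1, -1, 1, -1, -1, 1].
Row 3 of H: [1, 1, -1, 1, 1, 1, -1, -1].
Row 7 of H: [-1, -1, 1, -1, 1, 1, -1, -1].
(H·H^T)[3][3] = Σ_j H[3][j]·H[3][j] = (1)² + (1)² + (-1)² + (1)² + (1)² + (1)² + (-1)² + (-1)² = 1 + 1 + 1 + 1 + 1 + 1 + 1 + 1 = 8.
(H·H^T)[7][2] = Σ_j H[7][j]·H[2][j] = (-1)·(1) + (-1)·(-1) + (1)·(-1) + (-1)·(-1) + (1)·(1) + (1)·(-1) + (-1)·(-1) + (-1)·(1) = -1 + 1 + -1 + 1 + 1 + -1 + 1 + -1 = 0.
So rows 7 and 2 are orthogonal; the diagonal entry equals n = 8.

(3,3) entry = 8; (7,2) entry = 0.


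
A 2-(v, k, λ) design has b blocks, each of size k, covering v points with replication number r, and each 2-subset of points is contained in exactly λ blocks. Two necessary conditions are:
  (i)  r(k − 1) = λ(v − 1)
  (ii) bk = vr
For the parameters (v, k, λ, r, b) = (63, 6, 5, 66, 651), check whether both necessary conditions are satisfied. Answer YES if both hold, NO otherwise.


Condition (i): r(k − 1) = 66·5 = 330; λ(v − 1) = 5·62 = 310. Match? NO.
Condition (ii): bk = 651·6 = 3906; vr = 63·66 = 4158. Match? NO.
Both conditions hold? NO.

NO


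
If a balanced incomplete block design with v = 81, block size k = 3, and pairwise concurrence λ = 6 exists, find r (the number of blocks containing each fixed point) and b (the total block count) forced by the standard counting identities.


Any 2-(v, k, λ) BIBD satisfies two necessary conditions:
  (i)  Each point sits in r blocks, and counting incidences through any fixed point gives r(k − 1) = λ(v − 1), so r = λ(v − 1)/(k − 1).
  (ii) Total incidences bk = vr, so b = vr/k.
Step 1: r = λ(v − 1)/(k − 1) = 6·(81 − 1)/(3 − 1) = 6·80/2 = 480/2 = 240.
Step 2: b = vr/k = 81·240/3 = 19440/3 = 6480.
Check integrality: r = 240 ∈ Z ✓, b = 6480 ∈ Z ✓.
(These identities are necessary conditions: they determine r and b for any design with these parameters, but do not by themselves prove that one exists.)

r = 240, b = 6480.


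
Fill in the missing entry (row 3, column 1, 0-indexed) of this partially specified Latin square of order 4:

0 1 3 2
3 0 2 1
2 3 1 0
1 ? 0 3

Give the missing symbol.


Row 3 contains symbols [0, 1, 3] — missing [2].
Column 1 contains symbols [0, 1, 3] — missing [2].
The missing symbol must appear in both missing sets; intersection = [2].
Therefore the hidden value is 2.

Missing value = 2.


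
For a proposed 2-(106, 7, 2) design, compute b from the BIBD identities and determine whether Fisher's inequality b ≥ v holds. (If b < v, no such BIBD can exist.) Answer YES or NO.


b = λv(v − 1)/(k(k − 1)) = 2·106·105/(7·6) = 22260/42 = 530.
Compare with v = 106: b ≥ v, so Fisher's inequality holds.

YES


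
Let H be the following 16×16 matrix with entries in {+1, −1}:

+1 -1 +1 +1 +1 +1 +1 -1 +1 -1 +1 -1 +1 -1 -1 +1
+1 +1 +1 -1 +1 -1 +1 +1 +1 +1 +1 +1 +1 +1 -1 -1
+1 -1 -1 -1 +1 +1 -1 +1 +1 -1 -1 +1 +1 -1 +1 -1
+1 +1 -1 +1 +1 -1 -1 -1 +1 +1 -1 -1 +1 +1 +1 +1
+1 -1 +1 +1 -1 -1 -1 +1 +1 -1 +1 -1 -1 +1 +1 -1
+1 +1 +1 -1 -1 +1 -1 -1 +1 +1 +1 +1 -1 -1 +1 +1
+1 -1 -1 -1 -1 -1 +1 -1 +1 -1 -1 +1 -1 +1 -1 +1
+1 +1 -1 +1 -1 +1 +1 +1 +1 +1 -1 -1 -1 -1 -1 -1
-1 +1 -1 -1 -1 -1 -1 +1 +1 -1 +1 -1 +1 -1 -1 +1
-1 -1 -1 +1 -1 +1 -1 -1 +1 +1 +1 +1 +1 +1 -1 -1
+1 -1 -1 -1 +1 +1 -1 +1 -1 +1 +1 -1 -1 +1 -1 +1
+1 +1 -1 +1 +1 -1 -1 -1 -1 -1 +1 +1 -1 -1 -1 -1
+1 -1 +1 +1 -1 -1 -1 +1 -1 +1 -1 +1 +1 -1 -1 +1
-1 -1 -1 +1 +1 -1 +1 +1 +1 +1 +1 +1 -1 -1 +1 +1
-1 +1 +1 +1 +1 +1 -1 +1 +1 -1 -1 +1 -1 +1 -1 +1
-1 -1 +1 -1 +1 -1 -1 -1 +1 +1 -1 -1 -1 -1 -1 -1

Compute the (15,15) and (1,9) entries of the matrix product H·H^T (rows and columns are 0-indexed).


Row 1 of H: [1, 1, 1, -1, 1, -1, 1, 1, 1, 1, 1, 1, 1, 1, -1, -1].
Row 9 of H: [-1, -1, -1, 1, -1, 1, -1, -1, 1, 1, 1, 1, 1, 1, -1, -1].
Row 15 of H: [-1, -1, 1, -1, 1, -1, -1, -1, 1, 1, -1, -1, -1, -1, -1, -1].
(H·H^T)[15][15] = Σ_j H[15][j]·H[15][j] = (-1)² + (-1)² + (1)² + (-1)² + (1)² + (-1)² + (-1)² + (-1)² + (1)² + (1)² + (-1)² + (-1)² + (-1)² + (-1)² + (-1)² + (-1)² = 1 + 1 + 1 + 1 + 1 + 1 + 1 + 1 + 1 + 1 + 1 + 1 + 1 + 1 + 1 + 1 = 16.
(H·H^T)[1][9] = Σ_j H[1][j]·H[9][j] = (1)·(-1) + (1)·(-1) + (1)·(-1) + (-1)·(1) + (1)·(-1) + (-1)·(1) + (1)·(-1) + (1)·(-1) + (1)·(1) + (1)·(1) + (1)·(1) + (1)·(1) + (1)·(1) + (1)·(1) + (-1)·(-1) + (-1)·(-1) = -1 + -1 + -1 + -1 + -1 + -1 + -1 + -1 + 1 + 1 + 1 + 1 + 1 + 1 + 1 + 1 = 0.
So rows 1 and 9 are orthogonal; the diagonal entry equals n = 16.

(15,15) entry = 16; (1,9) entry = 0.


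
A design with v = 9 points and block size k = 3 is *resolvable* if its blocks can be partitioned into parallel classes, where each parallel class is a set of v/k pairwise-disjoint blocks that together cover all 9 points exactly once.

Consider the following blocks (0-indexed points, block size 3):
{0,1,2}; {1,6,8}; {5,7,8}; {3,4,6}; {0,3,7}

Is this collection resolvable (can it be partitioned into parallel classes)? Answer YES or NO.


v = 9, block size k = 3, number of blocks = 5.
For resolvability, blocks must partition into parallel classes of size v/k = 3.
Total blocks must therefore be a multiple of 3: 5 = 3·1 + 2 ⇒ not divisible ✗.
Resolvable? NO.

NO


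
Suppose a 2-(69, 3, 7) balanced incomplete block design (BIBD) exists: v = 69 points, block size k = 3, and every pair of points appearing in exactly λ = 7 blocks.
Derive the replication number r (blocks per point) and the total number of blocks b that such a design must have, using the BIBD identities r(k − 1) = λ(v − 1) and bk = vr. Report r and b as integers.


Any 2-(v, k, λ) BIBD satisfies two necessary conditions:
  (i)  Each point sits in r blocks, and counting incidences through any fixed point gives r(k − 1) = λ(v − 1), so r = λ(v − 1)/(k − 1).
  (ii) Total incidences bk = vr, so b = vr/k.
Step 1: r = λ(v − 1)/(k − 1) = 7·(69 − 1)/(3 − 1) = 7·68/2 = 476/2 = 238.
Step 2: b = vr/k = 69·238/3 = 16422/3 = 5474.
Check integrality: r = 238 ∈ Z ✓, b = 5474 ∈ Z ✓.
(These identities are necessary conditions: they determine r and b for any design with these parameters, but do not by themselves prove that one exists.)

r = 238, b = 5474.


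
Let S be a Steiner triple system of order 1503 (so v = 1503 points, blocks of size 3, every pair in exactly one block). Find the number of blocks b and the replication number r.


An STS(v) is a 2-(v, 3, 1) BIBD: block size k = 3, λ = 1.
Replication: r(k − 1) = λ(v − 1) ⇒ r·2 = 1503 − 1 = 1502 ⇒ r = 751.
Block count: bk = vr ⇒ b·3 = 1503·751 = 1128753 ⇒ b = 376251.

r = 751, b = 376251.


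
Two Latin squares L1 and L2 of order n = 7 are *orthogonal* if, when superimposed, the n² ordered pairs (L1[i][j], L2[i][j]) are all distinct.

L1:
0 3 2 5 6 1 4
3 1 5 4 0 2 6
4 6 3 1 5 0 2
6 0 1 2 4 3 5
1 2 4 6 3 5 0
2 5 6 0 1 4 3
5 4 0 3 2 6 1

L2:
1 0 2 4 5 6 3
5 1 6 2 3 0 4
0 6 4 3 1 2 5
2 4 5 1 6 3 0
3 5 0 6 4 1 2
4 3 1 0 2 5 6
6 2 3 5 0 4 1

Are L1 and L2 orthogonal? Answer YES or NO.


Form the n² = 49 superimposed pairs (L1[i][j], L2[i][j]), row by row (rows and columns indexed from 0):
row 0: (0,1) (3,0) (2,2) (5,4) (6,5) (1,6) (4,3)
row 1: (3,5) (1,1) (5,6) (4,2) (0,3) (2,0) (6,4)
row 2: (4,0) (6,6) (3,4) (1,3) (5,1) (0,2) (2,5)
row 3: (6,2) (0,4) (1,5) (2,1) (4,6) (3,3) (5,0)
row 4: (1,3) (2,5) (4,0) (6,6) (3,4) (5,1) (0,2)
row 5: (2,4) (5,3) (6,1) (0,0) (1,2) (4,5) (3,6)
row 6: (5,6) (4,2) (0,3) (3,5) (2,0) (6,4) (1,1)
Orthogonality requires all 49 pairs distinct.
But the pair (1,3) repeats: cell (2,3) has L1 = 1, L2 = 3, and cell (4,0) has L1 = 1, L2 = 3.
A repeated pair means some other pair never occurs (only 35 distinct pairs out of 49), so the squares are not orthogonal.
Conclusion: NO.

NO


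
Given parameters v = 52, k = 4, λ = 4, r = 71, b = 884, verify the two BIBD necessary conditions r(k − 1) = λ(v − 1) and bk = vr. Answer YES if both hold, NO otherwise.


Condition (i): r(k − 1) = 71·3 = 213; λ(v − 1) = 4·51 = 204. Match? NO.
Condition (ii): bk = 884·4 = 3536; vr = 52·71 = 3692. Match? NO.
Both conditions hold? NO.

NO


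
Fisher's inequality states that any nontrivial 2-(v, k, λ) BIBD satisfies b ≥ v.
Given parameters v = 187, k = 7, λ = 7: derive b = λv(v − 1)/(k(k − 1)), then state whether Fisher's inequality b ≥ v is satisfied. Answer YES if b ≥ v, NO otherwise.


r = λ(v − 1)/(k − 1) = 7·186/6 = 217.
b = vr/k = 187·217/7 = 5797.
Fisher's inequality: b ≥ v ⇔ 5797 ≥ 187? YES.

YES


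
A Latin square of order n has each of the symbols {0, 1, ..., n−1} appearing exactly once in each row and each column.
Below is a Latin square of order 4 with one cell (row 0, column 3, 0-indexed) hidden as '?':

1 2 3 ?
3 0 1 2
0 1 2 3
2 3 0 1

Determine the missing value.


Row 0 contains symbols [1, 2, 3] — missing [0].
Column 3 contains symbols [1, 2, 3] — missing [0].
The missing symbol must appear in both missing sets; intersection = [0].
Therefore the hidden value is 0.

Missing value = 0.


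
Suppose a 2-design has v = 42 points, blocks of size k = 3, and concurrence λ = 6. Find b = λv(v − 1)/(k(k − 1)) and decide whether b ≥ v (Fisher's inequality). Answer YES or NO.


b = λv(v − 1)/(k(k − 1)) = 6·42·41/(3·2) = 10332/6 = 1722.
Compare with v = 42: b ≥ v, so Fisher's inequality holds.

YES


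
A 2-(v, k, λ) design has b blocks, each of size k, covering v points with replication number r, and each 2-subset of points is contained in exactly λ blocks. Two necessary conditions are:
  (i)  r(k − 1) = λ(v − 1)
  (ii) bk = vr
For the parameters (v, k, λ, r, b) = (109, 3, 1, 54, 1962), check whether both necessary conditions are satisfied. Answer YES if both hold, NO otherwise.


Condition (i): r(k − 1) = 54·2 = 108; λ(v − 1) = 1·108 = 108. Match? YES.
Condition (ii): bk = 1962·3 = 5886; vr = 109·54 = 5886. Match? YES.
Both conditions hold? YES.

YES


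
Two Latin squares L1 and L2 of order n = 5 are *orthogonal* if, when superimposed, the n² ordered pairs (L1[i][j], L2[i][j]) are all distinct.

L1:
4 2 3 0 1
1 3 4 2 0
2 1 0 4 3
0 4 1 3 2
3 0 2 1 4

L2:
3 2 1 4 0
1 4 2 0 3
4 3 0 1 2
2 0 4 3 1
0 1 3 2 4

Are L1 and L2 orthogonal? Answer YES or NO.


Form the n² = 25 superimposed pairs (L1[i][j], L2[i][j]), row by row (rows and columns indexed from 0):
row 0: (4,3) (2,2) (3,1) (0,4) (1,0)
row 1: (1,1) (3,4) (4,2) (2,0) (0,3)
row 2: (2,4) (1,3) (0,0) (4,1) (3,2)
row 3: (0,2) (4,0) (1,4) (3,3) (2,1)
row 4: (3,0) (0,1) (2,3) (1,2) (4,4)
Orthogonality requires all 25 pairs distinct.
Check by first coordinate: for each symbol s of L1, list the L2 entries in the n cells where L1 = s; they must all differ.
  L1 = 0: L2 entries (in reading order) 4, 3, 0, 2, 1 — all 5 distinct ✓
  L1 = 1: L2 entries (in reading order) 0, 1, 3, 4, 2 — all 5 distinct ✓
  L1 = 2: L2 entries (in reading order) 2, 0, 4, 1, 3 — all 5 distinct ✓
  L1 = 3: L2 entries (in reading order) 1, 4, 2, 3, 0 — all 5 distinct ✓
  L1 = 4: L2 entries (in reading order) 3, 2, 1, 0, 4 — all 5 distinct ✓
Every symbol of L1 meets every symbol of L2 exactly once, so all 25 pairs are distinct (25 of 25).
Conclusion: YES.

YES


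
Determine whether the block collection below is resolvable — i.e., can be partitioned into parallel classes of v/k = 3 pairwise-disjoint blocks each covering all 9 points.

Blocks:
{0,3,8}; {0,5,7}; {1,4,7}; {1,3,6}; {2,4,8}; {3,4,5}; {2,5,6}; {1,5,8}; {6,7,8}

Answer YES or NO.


v = 9, block size k = 3, number of blocks = 9.
For resolvability, blocks must partition into parallel classes of size v/k = 3.
Total blocks must therefore be a multiple of 3: 9 = 3·3 + 0 ⇒ divisible ✓.
Consider block {3,4,5}. The only other block(s) in the collection disjoint from it are {6,7,8} — just 1 block(s). Any parallel class containing {3,4,5} would need 2 other blocks each disjoint from it, so no parallel class of size 3 can contain {3,4,5}.
Since every block must belong to some parallel class in a resolution, the collection cannot be partitioned into parallel classes.
Resolvable? NO.

NO


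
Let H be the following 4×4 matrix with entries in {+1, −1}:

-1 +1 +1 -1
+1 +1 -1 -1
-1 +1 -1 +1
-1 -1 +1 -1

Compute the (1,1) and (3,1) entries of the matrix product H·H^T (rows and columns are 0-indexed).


Row 1 of H: [1, 1, -1, -1].
Row 3 of H: [-1, -1, 1, -1].
(H·H^T)[1][1] = Σ_j H[1][j]·H[1][j] = (1)² + (1)² + (-1)² + (-1)² = 1 + 1 + 1 + 1 = 4.
(H·H^T)[3][1] = Σ_j H[3][j]·H[1][j] = (-1)·(1) + (-1)·(1) + (1)·(-1) + (-1)·(-1) = -1 + -1 + -1 + 1 = -2.
Rows 3 and 1 are not orthogonal (dot product = -2 ≠ 0), so H is not a Hadamard matrix.

(1,1) entry = 4; (3,1) entry = -2.


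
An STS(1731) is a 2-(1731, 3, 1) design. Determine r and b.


An STS(v) is a 2-(v, 3, 1) BIBD: block size k = 3, λ = 1.
Replication: r(k − 1) = λ(v − 1) ⇒ r·2 = 1731 − 1 = 1730 ⇒ r = 865.
Block count: b = v(v − 1)/6 = 1731·1730/6 = 2994630/6 = 499105.

r = 865, b = 499105.


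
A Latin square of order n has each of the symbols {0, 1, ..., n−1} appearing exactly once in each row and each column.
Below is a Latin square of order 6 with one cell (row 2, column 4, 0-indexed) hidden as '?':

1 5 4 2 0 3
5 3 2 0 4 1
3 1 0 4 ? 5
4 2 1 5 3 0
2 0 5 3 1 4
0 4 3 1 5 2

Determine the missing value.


Row 2 contains symbols [0, 1, 3, 4, 5] — missing [2].
Column 4 contains symbols [0, 1, 3, 4, 5] — missing [2].
The missing symbol must appear in both missing sets; intersection = [2].
Therefore the hidden value is 2.

Missing value = 2.


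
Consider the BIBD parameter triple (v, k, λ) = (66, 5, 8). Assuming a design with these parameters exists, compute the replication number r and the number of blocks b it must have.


Any 2-(v, k, λ) BIBD satisfies two necessary conditions:
  (i)  Each point sits in r blocks, and counting incidences through any fixed point gives r(k − 1) = λ(v − 1), so r = λ(v − 1)/(k − 1).
  (ii) Total incidences bk = vr, so b = vr/k.
Step 1: r = λ(v − 1)/(k − 1) = 8·(66 − 1)/(5 − 1) = 8·65/4 = 520/4 = 130.
Step 2: b = vr/k = 66·130/5 = 8580/5 = 1716.
Check integrality: r = 130 ∈ Z ✓, b = 1716 ∈ Z ✓.
(These identities are necessary conditions: they determine r and b for any design with these parameters, but do not by themselves prove that one exists.)

r = 130, b = 1716.


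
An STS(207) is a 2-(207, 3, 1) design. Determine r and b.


An STS(v) is a 2-(v, 3, 1) BIBD: block size k = 3, λ = 1.
Replication: r(k − 1) = λ(v − 1) ⇒ r·2 = 207 − 1 = 206 ⇒ r = 103.
Block count: bk = vr ⇒ b·3 = 207·103 = 21321 ⇒ b = 7107.
(Check via b = v(v − 1)/6 = 207·206/6 = 42642/6 = 7107.)

r = 103, b = 7107.


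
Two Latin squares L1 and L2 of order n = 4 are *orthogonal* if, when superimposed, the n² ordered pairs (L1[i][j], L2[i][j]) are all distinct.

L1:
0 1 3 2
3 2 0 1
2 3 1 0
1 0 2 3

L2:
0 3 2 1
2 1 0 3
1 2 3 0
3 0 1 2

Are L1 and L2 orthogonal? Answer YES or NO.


Form the n² = 16 superimposed pairs (L1[i][j], L2[i][j]), row by row (rows and columns indexed from 0):
row 0: (0,0) (1,3) (3,2) (2,1)
row 1: (3,2) (2,1) (0,0) (1,3)
row 2: (2,1) (3,2) (1,3) (0,0)
row 3: (1,3) (0,0) (2,1) (3,2)
Orthogonality requires all 16 pairs distinct.
But the pair (3,2) repeats: cell (0,2) has L1 = 3, L2 = 2, and cell (1,0) has L1 = 3, L2 = 2.
A repeated pair means some other pair never occurs (only 4 distinct pairs out of 16), so the squares are not orthogonal.
Conclusion: NO.

NO


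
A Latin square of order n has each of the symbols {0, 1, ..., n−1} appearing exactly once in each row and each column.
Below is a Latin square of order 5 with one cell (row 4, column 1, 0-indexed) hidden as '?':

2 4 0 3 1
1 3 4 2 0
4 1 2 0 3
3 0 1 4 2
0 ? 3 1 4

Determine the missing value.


Row 4 contains symbols [0, 1, 3, 4] — missing [2].
Column 1 contains symbols [0, 1, 3, 4] — missing [2].
The missing symbol must appear in both missing sets; intersection = [2].
Therefore the hidden value is 2.

Missing value = 2.


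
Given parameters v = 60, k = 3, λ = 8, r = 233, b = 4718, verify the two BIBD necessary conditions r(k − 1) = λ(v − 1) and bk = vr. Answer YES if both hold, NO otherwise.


Condition (i): r(k − 1) = 233·2 = 466; λ(v − 1) = 8·59 = 472. Match? NO.
Condition (ii): bk = 4718·3 = 14154; vr = 60·233 = 13980. Match? NO.
Both conditions hold? NO.

NO


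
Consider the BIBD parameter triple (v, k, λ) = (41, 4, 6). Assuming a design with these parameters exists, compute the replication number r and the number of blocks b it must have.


Any 2-(v, k, λ) BIBD satisfies two necessary conditions:
  (i)  Each point sits in r blocks, and counting incidences through any fixed point gives r(k − 1) = λ(v − 1), so r = λ(v − 1)/(k − 1).
  (ii) Total incidences bk = vr, so b = vr/k.
Step 1: r = λ(v − 1)/(k − 1) = 6·(41 − 1)/(4 − 1) = 6·40/3 = 240/3 = 80.
Step 2: b = vr/k = 41·80/4 = 3280/4 = 820.
Check integrality: r = 80 ∈ Z ✓, b = 820 ∈ Z ✓.
(These identities are necessary conditions: they determine r and b for any design with these parameters, but do not by themselves prove that one exists.)

r = 80, b = 820.


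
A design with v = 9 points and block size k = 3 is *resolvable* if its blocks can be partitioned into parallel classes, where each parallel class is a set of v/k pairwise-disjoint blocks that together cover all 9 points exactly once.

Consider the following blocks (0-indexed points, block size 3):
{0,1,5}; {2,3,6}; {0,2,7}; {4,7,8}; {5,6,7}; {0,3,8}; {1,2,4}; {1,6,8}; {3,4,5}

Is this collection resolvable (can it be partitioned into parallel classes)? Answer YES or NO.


v = 9, block size k = 3, number of blocks = 9.
For resolvability, blocks must partition into parallel classes of size v/k = 3.
Total blocks must therefore be a multiple of 3: 9 = 3·3 + 0 ⇒ divisible ✓.
Greedy packing gives 3 candidate class(es). Each should be a full parallel class (size 3, covers all 9 points).
  Class 1 (3 blocks): {0,1,5}; {2,3,6}; {4,7,8}. Points covered: [0, 1, 2, 3, 4, 5, 6, 7, 8].
  Class 2 (3 blocks): {0,2,7}; {1,6,8}; {3,4,5}. Points covered: [0, 1, 2, 3, 4, 5, 6, 7, 8].
  Class 3 (3 blocks): {5,6,7}; {0,3,8}; {1,2,4}. Points covered: [0, 1, 2, 3, 4, 5, 6, 7, 8].
All classes full (size 3)? YES. All classes cover every point? YES.
Resolvable? YES.

YES


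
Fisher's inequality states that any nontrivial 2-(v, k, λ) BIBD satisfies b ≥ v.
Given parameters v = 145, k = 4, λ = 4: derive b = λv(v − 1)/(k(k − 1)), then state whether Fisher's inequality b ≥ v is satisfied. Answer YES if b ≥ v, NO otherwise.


b = λv(v − 1)/(k(k − 1)) = 4·145·144/(4·3) = 83520/12 = 6960.
Compare with v = 145: b ≥ v, so Fisher's inequality holds.

YES


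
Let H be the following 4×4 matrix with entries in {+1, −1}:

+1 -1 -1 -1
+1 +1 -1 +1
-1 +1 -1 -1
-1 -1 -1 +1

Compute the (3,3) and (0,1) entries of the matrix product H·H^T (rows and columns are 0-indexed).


Row 0 of H: [1, -1, -1, -1].
Row 1 of H: [1, 1, -1, 1].
Row 3 of H: [-1, -1, -1, 1].
(H·H^T)[3][3] = Σ_j H[3][j]·H[3][j] = (-1)² + (-1)² + (-1)² + (1)² = 1 + 1 + 1 + 1 = 4.
(H·H^T)[0][1] = Σ_j H[0][j]·H[1][j] = (1)·(1) + (-1)·(1) + (-1)·(-1) + (-1)·(1) = 1 + -1 + 1 + -1 = 0.
So rows 0 and 1 are orthogonal; the diagonal entry equals n = 4.

(3,3) entry = 4; (0,1) entry = 0.


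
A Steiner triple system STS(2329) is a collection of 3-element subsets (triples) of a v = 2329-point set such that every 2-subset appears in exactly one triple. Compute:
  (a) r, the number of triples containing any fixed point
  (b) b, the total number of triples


An STS(v) is a 2-(v, 3, 1) BIBD: block size k = 3, λ = 1.
Replication: r(k − 1) = λ(v − 1) ⇒ r·2 = 2329 − 1 = 2328 ⇒ r = 1164.
Block count: b = v(v − 1)/6 = 2329·2328/6 = 5421912/6 = 903652.
(Check via bk = vr: 903652·3 = 2710956 = 2329·1164 = 2710956 ✓.)

r = 1164, b = 903652.


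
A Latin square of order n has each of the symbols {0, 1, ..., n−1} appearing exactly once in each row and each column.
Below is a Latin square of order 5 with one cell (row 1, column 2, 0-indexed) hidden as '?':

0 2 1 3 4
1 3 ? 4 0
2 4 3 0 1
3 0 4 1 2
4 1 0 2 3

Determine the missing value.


Row 1 contains symbols [0, 1, 3, 4] — missing [2].
Column 2 contains symbols [0, 1, 3, 4] — missing [2].
The missing symbol must appear in both missing sets; intersection = [2].
Therefore the hidden value is 2.

Missing value = 2.


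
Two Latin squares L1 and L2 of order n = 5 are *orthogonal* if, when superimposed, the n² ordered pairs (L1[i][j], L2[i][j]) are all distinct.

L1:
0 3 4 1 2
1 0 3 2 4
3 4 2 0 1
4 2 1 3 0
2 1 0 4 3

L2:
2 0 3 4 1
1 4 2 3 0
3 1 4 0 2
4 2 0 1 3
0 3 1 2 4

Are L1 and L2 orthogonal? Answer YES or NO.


Form the n² = 25 superimposed pairs (L1[i][j], L2[i][j]), row by row (rows and columns indexed from 0):
row 0: (0,2) (3,0) (4,3) (1,4) (2,1)
row 1: (1,1) (0,4) (3,2) (2,3) (4,0)
row 2: (3,3) (4,1) (2,4) (0,0) (1,2)
row 3: (4,4) (2,2) (1,0) (3,1) (0,3)
row 4: (2,0) (1,3) (0,1) (4,2) (3,4)
Orthogonality requires all 25 pairs distinct.
Check by first coordinate: for each symbol s of L1, list the L2 entries in the n cells where L1 = s; they must all differ.
  L1 = 0: L2 entries (in reading order) 2, 4, 0, 3, 1 — all 5 distinct ✓
  L1 = 1: L2 entries (in reading order) 4, 1, 2, 0, 3 — all 5 distinct ✓
  L1 = 2: L2 entries (in reading order) 1, 3, 4, 2, 0 — all 5 distinct ✓
  L1 = 3: L2 entries (in reading order) 0, 2, 3, 1, 4 — all 5 distinct ✓
  L1 = 4: L2 entries (in reading order) 3, 0, 1, 4, 2 — all 5 distinct ✓
Every symbol of L1 meets every symbol of L2 exactly once, so all 25 pairs are distinct (25 of 25).
Conclusion: YES.

YES


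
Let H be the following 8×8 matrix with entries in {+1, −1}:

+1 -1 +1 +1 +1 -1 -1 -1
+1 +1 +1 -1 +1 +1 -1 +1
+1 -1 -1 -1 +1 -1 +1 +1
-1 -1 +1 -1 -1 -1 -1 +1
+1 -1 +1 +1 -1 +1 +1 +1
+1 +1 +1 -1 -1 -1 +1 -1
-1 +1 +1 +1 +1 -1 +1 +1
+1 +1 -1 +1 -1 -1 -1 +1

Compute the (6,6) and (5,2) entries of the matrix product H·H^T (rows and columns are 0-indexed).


Row 2 of H: [1, -1, -1, -1, 1, -1, 1, 1].
Row 5 of H: [1, 1, 1, -1, -1, -1, 1, -1].
Row 6 of H: [-1, 1, 1, 1, 1, -1, 1, 1].
(H·H^T)[6][6] = Σ_j H[6][j]·H[6][j] = (-1)² + (1)² + (1)² + (1)² + (1)² + (-1)² + (1)² + (1)² = 1 + 1 + 1 + 1 + 1 + 1 + 1 + 1 = 8.
(H·H^T)[5][2] = Σ_j H[5][j]·H[2][j] = (1)·(1) + (1)·(-1) + (1)·(-1) + (-1)·(-1) + (-1)·(1) + (-1)·(-1) + (1)·(1) + (-1)·(1) = 1 + -1 + -1 + 1 + -1 + 1 + 1 + -1 = 0.
So rows 5 and 2 are orthogonal; the diagonal entry equals n = 8.

(6,6) entry = 8; (5,2) entry = 0.


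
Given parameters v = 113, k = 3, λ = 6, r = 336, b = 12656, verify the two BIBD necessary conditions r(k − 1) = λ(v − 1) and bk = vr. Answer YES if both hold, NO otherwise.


Condition (i): r(k − 1) = 336·2 = 672; λ(v − 1) = 6·112 = 672. Match? YES.
Condition (ii): bk = 12656·3 = 37968; vr = 113·336 = 37968. Match? YES.
Both conditions hold? YES.

YES


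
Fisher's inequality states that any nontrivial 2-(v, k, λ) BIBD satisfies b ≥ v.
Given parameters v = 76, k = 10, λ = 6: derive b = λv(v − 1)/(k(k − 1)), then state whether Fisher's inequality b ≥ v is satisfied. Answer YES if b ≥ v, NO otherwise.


b = λv(v − 1)/(k(k − 1)) = 6·76·75/(10·9) = 34200/90 = 380.
Compare with v = 76: b ≥ v, so Fisher's inequality holds.

YES


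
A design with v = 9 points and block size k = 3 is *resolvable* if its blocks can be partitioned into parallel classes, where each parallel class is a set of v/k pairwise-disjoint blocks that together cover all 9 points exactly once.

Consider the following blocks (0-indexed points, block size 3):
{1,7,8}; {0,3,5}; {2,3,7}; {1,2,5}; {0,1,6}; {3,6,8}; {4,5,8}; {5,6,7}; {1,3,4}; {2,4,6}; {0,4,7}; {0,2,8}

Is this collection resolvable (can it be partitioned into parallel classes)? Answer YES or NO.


v = 9, block size k = 3, number of blocks = 12.
For resolvability, blocks must partition into parallel classes of size v/k = 3.
Total blocks must therefore be a multiple of 3: 12 = 3·4 + 0 ⇒ divisible ✓.
Greedy packing gives 4 candidate class(es). Each should be a full parallel class (size 3, covers all 9 points).
  Class 1 (3 blocks): {1,7,8}; {0,3,5}; {2,4,6}. Points covered: [0, 1, 2, 3, 4, 5, 6, 7, 8].
  Class 2 (3 blocks): {2,3,7}; {0,1,6}; {4,5,8}. Points covered: [0, 1, 2, 3, 4, 5, 6, 7, 8].
  Class 3 (3 blocks): {1,2,5}; {3,6,8}; {0,4,7}. Points covered: [0, 1, 2, 3, 4, 5, 6, 7, 8].
  Class 4 (3 blocks): {5,6,7}; {1,3,4}; {0,2,8}. Points covered: [0, 1, 2, 3, 4, 5, 6, 7, 8].
All classes full (size 3)? YES. All classes cover every point? YES.
Resolvable? YES.

YES


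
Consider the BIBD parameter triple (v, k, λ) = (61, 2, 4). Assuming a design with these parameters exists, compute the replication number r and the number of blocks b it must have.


Any 2-(v, k, λ) BIBD satisfies two necessary conditions:
  (i)  Each point sits in r blocks, and counting incidences through any fixed point gives r(k − 1) = λ(v − 1), so r = λ(v − 1)/(k − 1).
  (ii) Total incidences bk = vr, so b = vr/k.
Step 1: r = λ(v − 1)/(k − 1) = 4·(61 − 1)/(2 − 1) = 4·60/1 = 240/1 = 240.
Step 2: b = vr/k = 61·240/2 = 14640/2 = 7320.
Check integrality: r = 240 ∈ Z ✓, b = 7320 ∈ Z ✓.
(These identities are necessary conditions: they determine r and b for any design with these parameters, but do not by themselves prove that one exists.)

r = 240, b = 7320.


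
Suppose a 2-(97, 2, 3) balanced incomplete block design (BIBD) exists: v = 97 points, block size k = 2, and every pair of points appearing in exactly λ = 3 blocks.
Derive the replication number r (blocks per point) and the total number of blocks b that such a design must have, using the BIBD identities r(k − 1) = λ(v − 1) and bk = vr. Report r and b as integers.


Any 2-(v, k, λ) BIBD satisfies two necessary conditions:
  (i)  Each point sits in r blocks, and counting incidences through any fixed point gives r(k − 1) = λ(v − 1), so r = λ(v − 1)/(k − 1).
  (ii) Total incidences bk = vr, so b = vr/k.
Step 1: r = λ(v − 1)/(k − 1) = 3·(97 − 1)/(2 − 1) = 3·96/1 = 288/1 = 288.
Step 2: b = vr/k = 97·288/2 = 27936/2 = 13968.
Check integrality: r = 288 ∈ Z ✓, b = 13968 ∈ Z ✓.
(These identities are necessary conditions: they determine r and b for any design with these parameters, but do not by themselves prove that one exists.)

r = 288, b = 13968.
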